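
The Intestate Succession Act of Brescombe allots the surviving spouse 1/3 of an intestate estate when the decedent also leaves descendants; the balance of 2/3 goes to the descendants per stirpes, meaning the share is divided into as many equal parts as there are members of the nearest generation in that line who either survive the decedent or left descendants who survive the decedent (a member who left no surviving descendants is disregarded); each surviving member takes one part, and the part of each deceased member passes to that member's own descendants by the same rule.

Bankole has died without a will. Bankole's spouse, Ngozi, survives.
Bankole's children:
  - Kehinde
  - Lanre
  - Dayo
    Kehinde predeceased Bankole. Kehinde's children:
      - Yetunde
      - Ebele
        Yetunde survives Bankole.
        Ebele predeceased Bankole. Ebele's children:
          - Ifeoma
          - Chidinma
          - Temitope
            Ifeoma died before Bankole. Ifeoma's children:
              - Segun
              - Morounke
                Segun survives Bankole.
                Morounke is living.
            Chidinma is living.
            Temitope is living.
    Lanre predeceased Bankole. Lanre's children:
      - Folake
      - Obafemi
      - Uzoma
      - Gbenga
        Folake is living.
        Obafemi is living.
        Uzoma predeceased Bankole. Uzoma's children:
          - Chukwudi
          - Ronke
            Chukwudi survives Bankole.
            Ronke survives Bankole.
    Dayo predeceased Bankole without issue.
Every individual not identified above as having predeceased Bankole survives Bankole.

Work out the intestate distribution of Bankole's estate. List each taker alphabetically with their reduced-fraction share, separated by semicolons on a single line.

Chidinma 1/18; Chukwudi 1/24; Folake 1/12; Gbenga 1/12; Morounke 1/36; Ngozi 1/3; Obafemi 1/12; Ronke 1/24; Segun 1/36; Temitope 1/18; Yetunde 1/6

Ngozi, as surviving spouse, takes 1/3.
The remaining 2/3 passes to Bankole's descendants per stirpes.
Dayo left no surviving issue, so that branch lapses and is disregarded.
The 2/3 is divided into 2 equal shares of 1/3 among Kehinde, Lanre.
Kehinde predeceased; the 1/3 allotted to Kehinde's branch passes to Kehinde's issue by representation.
The 1/3 is divided into 2 equal shares of 1/6 among Yetunde, Ebele.
Yetunde is living and takes 1/6.
Ebele predeceased; the 1/6 allotted to Ebele's branch passes to Ebele's issue by representation.
The 1/6 is divided into 3 equal shares of 1/18 among Ifeoma, Chidinma, Temitope.
Ifeoma predeceased; the 1/18 allotted to Ifeoma's branch passes to Ifeoma's issue by representation.
The 1/18 is divided into 2 equal shares of 1/36 among Segun, Morounke.
Segun is living and takes 1/36.
Morounke is living and takes 1/36.
Chidinma is living and takes 1/18.
Temitope is living and takes 1/18.
Lanre predeceased; the 1/3 allotted to Lanre's branch passes to Lanre's issue by representation.
The 1/3 is divided into 4 equal shares of 1/12 among Folake, Obafemi, Uzoma, Gbenga.
Folake is living and takes 1/12.
Obafemi is living and takes 1/12.
Uzoma predeceased; the 1/12 allotted to Uzoma's branch passes to Uzoma's issue by representation.
The 1/12 is divided into 2 equal shares of 1/24 among Chukwudi, Ronke.
Chukwudi is living and takes 1/24.
Ronke is living and takes 1/24.
Gbenga is living and takes 1/12.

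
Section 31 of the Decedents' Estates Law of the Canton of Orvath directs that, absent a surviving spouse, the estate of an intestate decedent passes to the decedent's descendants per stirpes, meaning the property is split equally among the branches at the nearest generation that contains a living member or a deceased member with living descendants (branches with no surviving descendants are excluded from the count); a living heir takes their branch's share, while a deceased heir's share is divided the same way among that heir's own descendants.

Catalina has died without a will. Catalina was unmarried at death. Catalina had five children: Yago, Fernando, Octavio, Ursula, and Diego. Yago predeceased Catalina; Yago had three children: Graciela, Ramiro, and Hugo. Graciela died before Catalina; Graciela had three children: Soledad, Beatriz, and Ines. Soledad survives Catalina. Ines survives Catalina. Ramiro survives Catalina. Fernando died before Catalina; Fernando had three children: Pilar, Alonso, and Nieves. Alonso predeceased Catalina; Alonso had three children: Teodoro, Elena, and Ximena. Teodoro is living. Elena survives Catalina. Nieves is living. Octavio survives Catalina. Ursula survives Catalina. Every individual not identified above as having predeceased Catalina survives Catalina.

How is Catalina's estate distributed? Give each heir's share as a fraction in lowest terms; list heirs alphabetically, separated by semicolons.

Beatriz 1/45; Diego 1/5; Elena 1/45; Hugo 1/15; Ines 1/45; Nieves 1/15; Octavio 1/5; Pilar 1/15; Ramiro 1/15; Soledad 1/45; Teodoro 1/45; Ursula 1/5; Ximena 1/45

There is no surviving spouse, so the entire estate passes to Catalina's descendants per stirpes.
The estate is divided into 5 equal shares of 1/5 among Yago, Fernando, Octavio, Ursula, Diego.
Yago predeceased; the 1/5 allotted to Yago's branch passes to Yago's issue by representation.
The 1/5 is divided into 3 equal shares of 1/15 among Graciela, Ramiro, Hugo.
Graciela predeceased; the 1/15 allotted to Graciela's branch passes to Graciela's issue by representation.
The 1/15 is divided into 3 equal shares of 1/45 among Soledad, Beatriz, Ines.
Soledad is living and takes 1/45.
Beatriz is living and takes 1/45.
Ines is living and takes 1/45.
Ramiro is living and takes 1/15.
Hugo is living and takes 1/15.
Fernando predeceased; the 1/5 allotted to Fernando's branch passes to Fernando's issue by representation.
The 1/5 is divided into 3 equal shares of 1/15 among Pilar, Alonso, Nieves.
Pilar is living and takes 1/15.
Alonso predeceased; the 1/15 allotted to Alonso's branch passes to Alonso's issue by representation.
The 1/15 is divided into 3 equal shares of 1/45 among Teodoro, Elena, Ximena.
Teodoro is living and takes 1/45.
Elena is living and takes 1/45.
Ximena is living and takes 1/45.
Nieves is living and takes 1/15.
Octavio is living and takes 1/5.
Ursula is living and takes 1/5.
Diego is living and takes 1/5.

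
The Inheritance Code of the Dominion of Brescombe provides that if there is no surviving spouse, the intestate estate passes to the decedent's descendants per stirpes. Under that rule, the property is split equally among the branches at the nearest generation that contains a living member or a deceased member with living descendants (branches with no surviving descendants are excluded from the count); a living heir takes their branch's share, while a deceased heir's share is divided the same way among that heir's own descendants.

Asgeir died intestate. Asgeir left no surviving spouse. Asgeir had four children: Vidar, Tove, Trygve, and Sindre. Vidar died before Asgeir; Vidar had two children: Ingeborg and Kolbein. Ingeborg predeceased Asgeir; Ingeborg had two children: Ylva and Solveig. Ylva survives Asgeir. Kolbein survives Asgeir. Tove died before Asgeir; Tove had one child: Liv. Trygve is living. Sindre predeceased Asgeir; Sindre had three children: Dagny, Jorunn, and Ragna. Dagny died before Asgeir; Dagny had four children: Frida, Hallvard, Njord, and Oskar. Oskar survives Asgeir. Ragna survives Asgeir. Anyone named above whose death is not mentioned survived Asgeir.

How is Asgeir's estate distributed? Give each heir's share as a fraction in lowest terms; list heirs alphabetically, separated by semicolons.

There is no surviving spouse, so the entire estate passes to Asgeir's descendants per stirpes.
The estate is divided into 4 equal shares of 1/4 among Vidar, Tove, Trygve, Sindre.
Vidar predeceased; the 1/4 allotted to Vidar's branch passes to Vidar's issue by representation.
The 1/4 is divided into 2 equal shares of 1/8 among Ingeborg, Kolbein.
Ingeborg predeceased; the 1/8 allotted to Ingeborg's branch passes to Ingeborg's issue by representation.
The 1/8 is divided into 2 equal shares of 1/16 among Ylva, Solveig.
Ylva is living and takes 1/16.
Solveig is living and takes 1/16.
Kolbein is living and takes 1/8.
Tove predeceased; the 1/4 allotted to Tove's branch passes to Tove's issue by representation.
Liv is the sole taker at this level and receives the full 1/4.
Trygve is living and takes 1/4.
Sindre predeceased; the 1/4 allotted to Sindre's branch passes to Sindre's issue by representation.
The 1/4 is divided into 3 equal shares of 1/12 among Dagny, Jorunn, Ragna.
Dagny predeceased; the 1/12 allotted to Dagny's branch passes to Dagny's issue by representation.
The 1/12 is divided into 4 equal shares of 1/48 among Frida, Hallvard, Njord, Oskar.
Frida is living and takes 1/48.
Hallvard is living and takes 1/48.
Njord is living and takes 1/48.
Oskar is living and takes 1/48.
Jorunn is living and takes 1/12.
Ragna is living and takes 1/12.

Frida 1/48; Hallvard 1/48; Jorunn 1/12; Kolbein 1/8; Liv 1/4; Njord 1/48; Oskar 1/48; Ragna 1/12; Solveig 1/16; Trygve 1/4; Ylva 1/16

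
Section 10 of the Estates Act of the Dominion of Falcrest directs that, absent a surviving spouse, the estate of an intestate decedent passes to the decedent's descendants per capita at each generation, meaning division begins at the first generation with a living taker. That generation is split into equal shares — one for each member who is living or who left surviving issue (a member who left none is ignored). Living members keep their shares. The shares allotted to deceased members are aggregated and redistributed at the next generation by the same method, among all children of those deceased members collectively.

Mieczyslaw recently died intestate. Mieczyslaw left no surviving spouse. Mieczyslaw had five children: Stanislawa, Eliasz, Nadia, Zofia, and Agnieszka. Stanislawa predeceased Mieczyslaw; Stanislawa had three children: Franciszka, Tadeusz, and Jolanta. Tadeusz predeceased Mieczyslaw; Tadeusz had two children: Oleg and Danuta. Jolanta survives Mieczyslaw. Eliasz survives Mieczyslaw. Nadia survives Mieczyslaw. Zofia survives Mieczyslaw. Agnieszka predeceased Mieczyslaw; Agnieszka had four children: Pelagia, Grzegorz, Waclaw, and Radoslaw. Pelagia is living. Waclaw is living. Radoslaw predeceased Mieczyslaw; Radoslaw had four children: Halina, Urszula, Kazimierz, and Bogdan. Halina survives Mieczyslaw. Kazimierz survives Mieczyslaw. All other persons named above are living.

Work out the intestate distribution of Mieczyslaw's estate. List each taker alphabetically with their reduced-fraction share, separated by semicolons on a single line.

Bogdan 2/105; Danuta 2/105; Eliasz 1/5; Franciszka 2/35; Grzegorz 2/35; Halina 2/105; Jolanta 2/35; Kazimierz 2/105; Nadia 1/5; Oleg 2/105; Pelagia 2/35; Urszula 2/105; Waclaw 2/35; Zofia 1/5

There is no surviving spouse, so the entire estate passes to Mieczyslaw's descendants per capita at each generation.
At generation 1 (Stanislawa, Eliasz, Nadia, Zofia, Agnieszka) there are 5 shares of (1)/5 = 1/5 each.
Living: Eliasz, Nadia, and Zofia — each takes 1/5.
Deceased: Stanislawa and Agnieszka. Their combined 2/5 is pooled and carried to generation 2.
At generation 2 (Franciszka, Tadeusz, Jolanta, Pelagia, Grzegorz, Waclaw, Radoslaw) there are 7 shares of (2/5)/7 = 2/35 each.
Living: Franciszka, Jolanta, Pelagia, Grzegorz, and Waclaw — each takes 2/35.
Deceased: Tadeusz and Radoslaw. Their combined 4/35 is pooled and carried to generation 3.
At generation 3 (Oleg, Danuta, Halina, Urszula, Kazimierz, Bogdan) there are 6 shares of (4/35)/6 = 2/105 each.
Living: Oleg, Danuta, Halina, Urszula, Kazimierz, and Bogdan — each takes 2/105.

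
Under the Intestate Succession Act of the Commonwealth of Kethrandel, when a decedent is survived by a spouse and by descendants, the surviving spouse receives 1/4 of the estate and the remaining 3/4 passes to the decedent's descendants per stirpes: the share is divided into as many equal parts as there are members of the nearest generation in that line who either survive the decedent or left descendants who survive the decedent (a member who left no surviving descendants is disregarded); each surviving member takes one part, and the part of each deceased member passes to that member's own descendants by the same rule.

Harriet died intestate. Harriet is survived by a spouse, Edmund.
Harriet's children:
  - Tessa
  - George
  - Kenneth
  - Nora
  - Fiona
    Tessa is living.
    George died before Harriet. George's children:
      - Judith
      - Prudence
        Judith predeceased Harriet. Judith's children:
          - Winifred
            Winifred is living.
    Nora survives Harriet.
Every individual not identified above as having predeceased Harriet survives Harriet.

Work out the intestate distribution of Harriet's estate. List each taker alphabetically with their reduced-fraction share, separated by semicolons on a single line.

Edmund 1/4; Fiona 3/20; Kenneth 3/20; Nora 3/20; Prudence 3/40; Tessa 3/20; Winifred 3/40

Edmund, as surviving spouse, takes 1/4.
The remaining 3/4 passes to Harriet's descendants per stirpes.
The 3/4 is divided into 5 equal shares of 3/20 among Tessa, George, Kenneth, Nora, Fiona.
Tessa is living and takes 3/20.
George predeceased; the 3/20 allotted to George's branch passes to George's issue by representation.
The 3/20 is divided into 2 equal shares of 3/40 among Judith, Prudence.
Judith predeceased; the 3/40 allotted to Judith's branch passes to Judith's issue by representation.
Winifred is the sole taker at this level and receives the full 3/40.
Prudence is living and takes 3/40.
Kenneth is living and takes 3/20.
Nora is living and takes 3/20.
Fiona is living and takes 3/20.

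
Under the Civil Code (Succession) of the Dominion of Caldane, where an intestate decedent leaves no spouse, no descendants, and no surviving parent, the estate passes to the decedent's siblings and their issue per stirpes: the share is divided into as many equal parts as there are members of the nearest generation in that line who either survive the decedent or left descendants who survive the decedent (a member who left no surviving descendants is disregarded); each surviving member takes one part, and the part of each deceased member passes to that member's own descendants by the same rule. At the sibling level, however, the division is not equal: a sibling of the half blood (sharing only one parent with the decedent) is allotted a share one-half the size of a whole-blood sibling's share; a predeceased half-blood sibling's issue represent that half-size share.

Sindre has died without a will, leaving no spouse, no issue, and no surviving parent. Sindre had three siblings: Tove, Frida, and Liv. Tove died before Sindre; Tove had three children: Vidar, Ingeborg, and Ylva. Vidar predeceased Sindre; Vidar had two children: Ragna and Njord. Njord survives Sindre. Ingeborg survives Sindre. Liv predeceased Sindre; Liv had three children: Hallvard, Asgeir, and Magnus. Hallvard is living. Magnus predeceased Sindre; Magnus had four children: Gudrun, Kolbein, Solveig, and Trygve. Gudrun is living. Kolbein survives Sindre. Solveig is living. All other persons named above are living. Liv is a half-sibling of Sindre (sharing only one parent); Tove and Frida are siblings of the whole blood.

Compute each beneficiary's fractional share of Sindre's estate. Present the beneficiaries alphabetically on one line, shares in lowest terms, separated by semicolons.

No spouse, descendants, or parent survives, so the estate passes to Sindre's siblings per stirpes.
Half-blood siblings count for one-half the weight of whole-blood siblings at the initial division.
Dividing 1 in proportion to weights (total weight 5/2): Tove (weight 1) → 2/5; Frida (weight 1) → 2/5; Liv (weight 1/2) → 1/5.
Tove predeceased; the 2/5 allotted to Tove's branch passes to Tove's issue by representation.
The 2/5 is divided into 3 equal shares of 2/15 among Vidar, Ingeborg, Ylva.
Vidar predeceased; the 2/15 allotted to Vidar's branch passes to Vidar's issue by representation.
The 2/15 is divided into 2 equal shares of 1/15 among Ragna, Njord.
Ragna is living and takes 1/15.
Njord is living and takes 1/15.
Ingeborg is living and takes 2/15.
Ylva is living and takes 2/15.
Frida is living and takes 2/5.
Liv predeceased; the 1/5 allotted to Liv's branch passes to Liv's issue by representation.
The 1/5 is divided into 3 equal shares of 1/15 among Hallvard, Asgeir, Magnus.
Hallvard is living and takes 1/15.
Asgeir is living and takes 1/15.
Magnus predeceased; the 1/15 allotted to Magnus's branch passes to Magnus's issue by representation.
The 1/15 is divided into 4 equal shares of 1/60 among Gudrun, Kolbein, Solveig, Trygve.
Gudrun is living and takes 1/60.
Kolbein is living and takes 1/60.
Solveig is living and takes 1/60.
Trygve is living and takes 1/60.

Asgeir 1/15; Frida 2/5; Gudrun 1/60; Hallvard 1/15; Ingeborg 2/15; Kolbein 1/60; Njord 1/15; Ragna 1/15; Solveig 1/60; Trygve 1/60; Ylva 2/15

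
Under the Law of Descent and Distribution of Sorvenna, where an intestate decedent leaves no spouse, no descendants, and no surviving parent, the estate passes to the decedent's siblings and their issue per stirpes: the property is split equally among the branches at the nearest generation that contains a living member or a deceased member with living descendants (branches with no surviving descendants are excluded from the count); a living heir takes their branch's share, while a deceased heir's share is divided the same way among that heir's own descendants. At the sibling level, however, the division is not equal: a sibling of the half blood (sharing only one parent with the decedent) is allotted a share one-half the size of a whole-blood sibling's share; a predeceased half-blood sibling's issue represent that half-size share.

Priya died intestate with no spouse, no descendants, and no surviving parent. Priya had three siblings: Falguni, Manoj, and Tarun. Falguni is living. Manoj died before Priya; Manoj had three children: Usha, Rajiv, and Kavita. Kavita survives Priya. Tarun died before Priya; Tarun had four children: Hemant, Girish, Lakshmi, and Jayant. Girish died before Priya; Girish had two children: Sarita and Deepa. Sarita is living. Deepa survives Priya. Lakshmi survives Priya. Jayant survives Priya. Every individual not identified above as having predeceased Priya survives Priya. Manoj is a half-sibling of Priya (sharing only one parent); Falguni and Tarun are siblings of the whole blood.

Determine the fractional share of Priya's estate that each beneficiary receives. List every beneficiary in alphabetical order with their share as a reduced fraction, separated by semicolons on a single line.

Deepa 1/20; Falguni 2/5; Hemant 1/10; Jayant 1/10; Kavita 1/15; Lakshmi 1/10; Rajiv 1/15; Sarita 1/20; Usha 1/15

No spouse, descendants, or parent survives, so the estate passes to Priya's siblings per stirpes.
Half-blood siblings count for one-half the weight of whole-blood siblings at the initial division.
Dividing 1 in proportion to weights (total weight 5/2): Falguni (weight 1) → 2/5; Manoj (weight 1/2) → 1/5; Tarun (weight 1) → 2/5.
Falguni is living and takes 2/5.
Manoj predeceased; the 1/5 allotted to Manoj's branch passes to Manoj's issue by representation.
The 1/5 is divided into 3 equal shares of 1/15 among Usha, Rajiv, Kavita.
Usha is living and takes 1/15.
Rajiv is living and takes 1/15.
Kavita is living and takes 1/15.
Tarun predeceased; the 2/5 allotted to Tarun's branch passes to Tarun's issue by representation.
The 2/5 is divided into 4 equal shares of 1/10 among Hemant, Girish, Lakshmi, Jayant.
Hemant is living and takes 1/10.
Girish predeceased; the 1/10 allotted to Girish's branch passes to Girish's issue by representation.
The 1/10 is divided into 2 equal shares of 1/20 among Sarita, Deepa.
Sarita is living and takes 1/20.
Deepa is living and takes 1/20.
Lakshmi is living and takes 1/10.
Jayant is living and takes 1/10.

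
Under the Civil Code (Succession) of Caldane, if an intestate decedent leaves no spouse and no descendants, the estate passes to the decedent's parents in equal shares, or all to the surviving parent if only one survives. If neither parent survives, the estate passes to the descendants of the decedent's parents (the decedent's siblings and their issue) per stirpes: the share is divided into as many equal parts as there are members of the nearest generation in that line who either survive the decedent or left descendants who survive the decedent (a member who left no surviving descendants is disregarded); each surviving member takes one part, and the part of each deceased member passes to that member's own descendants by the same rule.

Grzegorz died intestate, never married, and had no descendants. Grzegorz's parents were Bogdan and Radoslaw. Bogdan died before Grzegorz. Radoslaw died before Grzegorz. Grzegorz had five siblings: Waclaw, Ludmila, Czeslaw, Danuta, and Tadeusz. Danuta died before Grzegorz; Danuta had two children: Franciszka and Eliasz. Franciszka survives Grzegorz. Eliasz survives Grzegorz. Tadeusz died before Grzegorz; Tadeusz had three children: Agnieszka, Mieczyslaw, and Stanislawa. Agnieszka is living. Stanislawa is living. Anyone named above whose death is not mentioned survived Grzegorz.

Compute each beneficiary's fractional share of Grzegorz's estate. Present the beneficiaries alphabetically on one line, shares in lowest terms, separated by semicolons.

Neither parent survives and there are no descendants, so the estate passes to Grzegorz's siblings and their issue per stirpes.
The estate is divided into 5 equal shares of 1/5 among Waclaw, Ludmila, Czeslaw, Danuta, Tadeusz.
Waclaw is living and takes 1/5.
Ludmila is living and takes 1/5.
Czeslaw is living and takes 1/5.
Danuta predeceased; the 1/5 allotted to Danuta's branch passes to Danuta's issue by representation.
The 1/5 is divided into 2 equal shares of 1/10 among Franciszka, Eliasz.
Franciszka is living and takes 1/10.
Eliasz is living and takes 1/10.
Tadeusz predeceased; the 1/5 allotted to Tadeusz's branch passes to Tadeusz's issue by representation.
The 1/5 is divided into 3 equal shares of 1/15 among Agnieszka, Mieczyslaw, Stanislawa.
Agnieszka is living and takes 1/15.
Mieczyslaw is living and takes 1/15.
Stanislawa is living and takes 1/15.

Agnieszka 1/15; Czeslaw 1/5; Eliasz 1/10; Franciszka 1/10; Ludmila 1/5; Mieczyslaw 1/15; Stanislawa 1/15; Waclaw 1/5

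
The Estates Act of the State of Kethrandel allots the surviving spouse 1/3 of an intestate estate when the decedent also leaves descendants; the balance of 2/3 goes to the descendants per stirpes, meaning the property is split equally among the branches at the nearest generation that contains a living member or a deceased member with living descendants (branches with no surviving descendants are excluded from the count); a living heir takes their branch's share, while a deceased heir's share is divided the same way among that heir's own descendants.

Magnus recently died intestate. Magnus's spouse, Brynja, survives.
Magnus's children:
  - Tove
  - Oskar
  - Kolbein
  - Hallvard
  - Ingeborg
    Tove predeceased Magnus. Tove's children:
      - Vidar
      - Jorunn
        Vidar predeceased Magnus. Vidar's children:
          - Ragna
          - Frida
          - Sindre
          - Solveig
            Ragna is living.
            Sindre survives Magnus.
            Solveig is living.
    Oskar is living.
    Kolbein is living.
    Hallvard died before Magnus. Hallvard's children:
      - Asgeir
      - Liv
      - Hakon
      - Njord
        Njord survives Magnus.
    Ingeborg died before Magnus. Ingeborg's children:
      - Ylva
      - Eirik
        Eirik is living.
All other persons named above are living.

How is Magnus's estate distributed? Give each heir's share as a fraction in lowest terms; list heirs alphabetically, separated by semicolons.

Asgeir 1/30; Brynja 1/3; Eirik 1/15; Frida 1/60; Hakon 1/30; Jorunn 1/15; Kolbein 2/15; Liv 1/30; Njord 1/30; Oskar 2/15; Ragna 1/60; Sindre 1/60; Solveig 1/60; Ylva 1/15

Brynja, as surviving spouse, takes 1/3.
The remaining 2/3 passes to Magnus's descendants per stirpes.
The 2/3 is divided into 5 equal shares of 2/15 among Tove, Oskar, Kolbein, Hallvard, Ingeborg.
Tove predeceased; the 2/15 allotted to Tove's branch passes to Tove's issue by representation.
The 2/15 is divided into 2 equal shares of 1/15 among Vidar, Jorunn.
Vidar predeceased; the 1/15 allotted to Vidar's branch passes to Vidar's issue by representation.
The 1/15 is divided into 4 equal shares of 1/60 among Ragna, Frida, Sindre, Solveig.
Ragna is living and takes 1/60.
Frida is living and takes 1/60.
Sindre is living and takes 1/60.
Solveig is living and takes 1/60.
Jorunn is living and takes 1/15.
Oskar is living and takes 2/15.
Kolbein is living and takes 2/15.
Hallvard predeceased; the 2/15 allotted to Hallvard's branch passes to Hallvard's issue by representation.
The 2/15 is divided into 4 equal shares of 1/30 among Asgeir, Liv, Hakon, Njord.
Asgeir is living and takes 1/30.
Liv is living and takes 1/30.
Hakon is living and takes 1/30.
Njord is living and takes 1/30.
Ingeborg predeceased; the 2/15 allotted to Ingeborg's branch passes to Ingeborg's issue by representation.
The 2/15 is divided into 2 equal shares of 1/15 among Ylva, Eirik.
Ylva is living and takes 1/15.
Eirik is living and takes 1/15.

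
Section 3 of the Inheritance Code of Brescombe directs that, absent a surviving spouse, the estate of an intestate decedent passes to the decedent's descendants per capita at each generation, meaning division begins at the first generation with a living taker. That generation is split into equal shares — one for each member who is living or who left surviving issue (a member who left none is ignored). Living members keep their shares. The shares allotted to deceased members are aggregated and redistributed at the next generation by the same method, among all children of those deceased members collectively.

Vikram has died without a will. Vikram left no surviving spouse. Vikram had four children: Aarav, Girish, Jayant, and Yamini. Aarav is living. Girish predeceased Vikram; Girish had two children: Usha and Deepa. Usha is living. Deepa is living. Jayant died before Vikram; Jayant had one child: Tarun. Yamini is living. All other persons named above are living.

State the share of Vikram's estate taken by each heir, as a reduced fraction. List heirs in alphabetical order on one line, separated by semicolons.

Aarav 1/4; Deepa 1/6; Tarun 1/6; Usha 1/6; Yamini 1/4

There is no surviving spouse, so the entire estate passes to Vikram's descendants per capita at each generation.
At generation 1 (Aarav, Girish, Jayant, Yamini) there are 4 shares of (1)/4 = 1/4 each.
Living: Aarav and Yamini — each takes 1/4.
Deceased: Girish and Jayant. Their combined 1/2 is pooled and carried to generation 2.
At generation 2 (Usha, Deepa, Tarun) there are 3 shares of (1/2)/3 = 1/6 each.
Living: Usha, Deepa, and Tarun — each takes 1/6.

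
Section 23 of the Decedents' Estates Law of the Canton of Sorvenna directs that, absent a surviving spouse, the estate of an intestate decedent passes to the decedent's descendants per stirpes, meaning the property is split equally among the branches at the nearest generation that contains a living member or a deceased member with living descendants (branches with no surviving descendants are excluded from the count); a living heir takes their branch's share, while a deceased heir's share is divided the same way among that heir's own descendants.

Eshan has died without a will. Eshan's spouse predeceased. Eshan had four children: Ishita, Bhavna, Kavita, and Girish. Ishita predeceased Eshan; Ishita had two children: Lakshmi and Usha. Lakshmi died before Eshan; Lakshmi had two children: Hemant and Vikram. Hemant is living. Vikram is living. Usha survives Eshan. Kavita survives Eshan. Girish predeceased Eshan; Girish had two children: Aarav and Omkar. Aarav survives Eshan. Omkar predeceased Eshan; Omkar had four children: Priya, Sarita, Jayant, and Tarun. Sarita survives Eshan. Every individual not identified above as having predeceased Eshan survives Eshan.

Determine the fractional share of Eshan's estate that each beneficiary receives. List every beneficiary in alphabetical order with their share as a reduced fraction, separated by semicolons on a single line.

There is no surviving spouse, so the entire estate passes to Eshan's descendants per stirpes.
The estate is divided into 4 equal shares of 1/4 among Ishita, Bhavna, Kavita, Girish.
Ishita predeceased; the 1/4 allotted to Ishita's branch passes to Ishita's issue by representation.
The 1/4 is divided into 2 equal shares of 1/8 among Lakshmi, Usha.
Lakshmi predeceased; the 1/8 allotted to Lakshmi's branch passes to Lakshmi's issue by representation.
The 1/8 is divided into 2 equal shares of 1/16 among Hemant, Vikram.
Hemant is living and takes 1/16.
Vikram is living and takes 1/16.
Usha is living and takes 1/8.
Bhavna is living and takes 1/4.
Kavita is living and takes 1/4.
Girish predeceased; the 1/4 allotted to Girish's branch passes to Girish's issue by representation.
The 1/4 is divided into 2 equal shares of 1/8 among Aarav, Omkar.
Aarav is living and takes 1/8.
Omkar predeceased; the 1/8 allotted to Omkar's branch passes to Omkar's issue by representation.
The 1/8 is divided into 4 equal shares of 1/32 among Priya, Sarita, Jayant, Tarun.
Priya is living and takes 1/32.
Sarita is living and takes 1/32.
Jayant is living and takes 1/32.
Tarun is living and takes 1/32.

Aarav 1/8; Bhavna 1/4; Hemant 1/16; Jayant 1/32; Kavita 1/4; Priya 1/32; Sarita 1/32; Tarun 1/32; Usha 1/8; Vikram 1/16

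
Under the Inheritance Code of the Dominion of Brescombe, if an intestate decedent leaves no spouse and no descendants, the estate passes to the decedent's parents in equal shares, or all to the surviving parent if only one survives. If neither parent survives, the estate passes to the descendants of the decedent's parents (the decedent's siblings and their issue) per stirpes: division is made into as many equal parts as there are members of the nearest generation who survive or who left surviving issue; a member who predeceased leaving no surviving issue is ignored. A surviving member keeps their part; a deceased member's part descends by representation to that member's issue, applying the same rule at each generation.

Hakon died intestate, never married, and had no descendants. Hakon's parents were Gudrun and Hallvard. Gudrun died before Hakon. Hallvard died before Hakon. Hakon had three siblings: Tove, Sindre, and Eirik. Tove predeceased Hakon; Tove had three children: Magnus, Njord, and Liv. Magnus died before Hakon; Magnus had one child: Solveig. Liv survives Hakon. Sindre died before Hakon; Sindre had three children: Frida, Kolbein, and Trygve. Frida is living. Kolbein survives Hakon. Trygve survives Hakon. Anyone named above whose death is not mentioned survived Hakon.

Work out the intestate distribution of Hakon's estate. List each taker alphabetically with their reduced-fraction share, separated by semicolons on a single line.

Neither parent survives and there are no descendants, so the estate passes to Hakon's siblings and their issue per stirpes.
The estate is divided into 3 equal shares of 1/3 among Tove, Sindre, Eirik.
Tove predeceased; the 1/3 allotted to Tove's branch passes to Tove's issue by representation.
The 1/3 is divided into 3 equal shares of 1/9 among Magnus, Njord, Liv.
Magnus predeceased; the 1/9 allotted to Magnus's branch passes to Magnus's issue by representation.
Solveig is the sole taker at this level and receives the full 1/9.
Njord is living and takes 1/9.
Liv is living and takes 1/9.
Sindre predeceased; the 1/3 allotted to Sindre's branch passes to Sindre's issue by representation.
The 1/3 is divided into 3 equal shares of 1/9 among Frida, Kolbein, Trygve.
Frida is living and takes 1/9.
Kolbein is living and takes 1/9.
Trygve is living and takes 1/9.
Eirik is living and takes 1/3.

Eirik 1/3; Frida 1/9; Kolbein 1/9; Liv 1/9; Njord 1/9; Solveig 1/9; Trygve 1/9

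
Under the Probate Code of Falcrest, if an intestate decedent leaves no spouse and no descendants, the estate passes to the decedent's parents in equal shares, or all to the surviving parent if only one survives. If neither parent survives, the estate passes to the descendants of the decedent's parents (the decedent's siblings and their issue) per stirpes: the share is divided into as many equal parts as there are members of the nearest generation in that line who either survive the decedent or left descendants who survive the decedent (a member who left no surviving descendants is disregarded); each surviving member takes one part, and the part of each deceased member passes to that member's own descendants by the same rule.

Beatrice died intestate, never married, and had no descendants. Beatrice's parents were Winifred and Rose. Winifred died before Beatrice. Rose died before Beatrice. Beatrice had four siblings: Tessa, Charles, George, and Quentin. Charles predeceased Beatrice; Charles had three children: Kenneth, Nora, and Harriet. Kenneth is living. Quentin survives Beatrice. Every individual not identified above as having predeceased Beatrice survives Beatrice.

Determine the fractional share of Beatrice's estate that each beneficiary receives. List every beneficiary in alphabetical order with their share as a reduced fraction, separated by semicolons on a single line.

George 1/4; Harriet 1/12; Kenneth 1/12; Nora 1/12; Quentin 1/4; Tessa 1/4

Neither parent survives and there are no descendants, so the estate passes to Beatrice's siblings and their issue per stirpes.
The estate is divided into 4 equal shares of 1/4 among Tessa, Charles, George, Quentin.
Tessa is living and takes 1/4.
Charles predeceased; the 1/4 allotted to Charles's branch passes to Charles's issue by representation.
The 1/4 is divided into 3 equal shares of 1/12 among Kenneth, Nora, Harriet.
Kenneth is living and takes 1/12.
Nora is living and takes 1/12.
Harriet is living and takes 1/12.
George is living and takes 1/4.
Quentin is living and takes 1/4.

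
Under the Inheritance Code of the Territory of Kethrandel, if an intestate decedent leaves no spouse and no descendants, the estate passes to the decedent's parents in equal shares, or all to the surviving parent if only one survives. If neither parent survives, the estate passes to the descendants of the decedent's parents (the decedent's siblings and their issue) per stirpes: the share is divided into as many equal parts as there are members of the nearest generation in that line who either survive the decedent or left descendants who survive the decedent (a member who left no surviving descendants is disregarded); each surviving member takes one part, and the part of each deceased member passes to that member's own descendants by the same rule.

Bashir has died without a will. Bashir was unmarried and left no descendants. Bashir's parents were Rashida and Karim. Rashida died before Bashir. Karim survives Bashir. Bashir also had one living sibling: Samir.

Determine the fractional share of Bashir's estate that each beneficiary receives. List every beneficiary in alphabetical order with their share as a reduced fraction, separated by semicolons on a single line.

Karim 1

Only one parent, Karim, survives, so Karim takes the entire estate. The siblings take nothing because a surviving parent has priority.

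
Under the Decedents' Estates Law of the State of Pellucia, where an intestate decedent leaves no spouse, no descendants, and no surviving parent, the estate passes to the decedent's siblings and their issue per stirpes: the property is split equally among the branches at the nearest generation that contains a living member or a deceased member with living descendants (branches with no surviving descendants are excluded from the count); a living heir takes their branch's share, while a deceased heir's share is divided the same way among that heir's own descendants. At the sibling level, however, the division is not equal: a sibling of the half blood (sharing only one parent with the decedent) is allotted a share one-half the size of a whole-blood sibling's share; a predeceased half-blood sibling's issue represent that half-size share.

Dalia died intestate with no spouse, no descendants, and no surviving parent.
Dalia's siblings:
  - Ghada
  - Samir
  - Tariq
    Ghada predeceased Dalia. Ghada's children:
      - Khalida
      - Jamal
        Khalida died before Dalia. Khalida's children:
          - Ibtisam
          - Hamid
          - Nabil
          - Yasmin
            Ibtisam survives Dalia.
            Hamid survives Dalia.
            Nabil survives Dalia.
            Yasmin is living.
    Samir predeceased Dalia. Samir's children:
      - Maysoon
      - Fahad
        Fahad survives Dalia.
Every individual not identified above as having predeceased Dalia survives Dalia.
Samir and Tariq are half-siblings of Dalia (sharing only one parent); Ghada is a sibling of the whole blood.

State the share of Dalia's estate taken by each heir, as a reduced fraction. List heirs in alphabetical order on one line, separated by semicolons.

No spouse, descendants, or parent survives, so the estate passes to Dalia's siblings per stirpes.
Half-blood siblings count for one-half the weight of whole-blood siblings at the initial division.
Dividing 1 in proportion to weights (total weight 2): Ghada (weight 1) → 1/2; Samir (weight 1/2) → 1/4; Tariq (weight 1/2) → 1/4.
Ghada predeceased; the 1/2 allotted to Ghada's branch passes to Ghada's issue by representation.
The 1/2 is divided into 2 equal shares of 1/4 among Khalida, Jamal.
Khalida predeceased; the 1/4 allotted to Khalida's branch passes to Khalida's issue by representation.
The 1/4 is divided into 4 equal shares of 1/16 among Ibtisam, Hamid, Nabil, Yasmin.
Ibtisam is living and takes 1/16.
Hamid is living and takes 1/16.
Nabil is living and takes 1/16.
Yasmin is living and takes 1/16.
Jamal is living and takes 1/4.
Samir predeceased; the 1/4 allotted to Samir's branch passes to Samir's issue by representation.
The 1/4 is divided into 2 equal shares of 1/8 among Maysoon, Fahad.
Maysoon is living and takes 1/8.
Fahad is living and takes 1/8.
Tariq is living and takes 1/4.

Fahad 1/8; Hamid 1/16; Ibtisam 1/16; Jamal 1/4; Maysoon 1/8; Nabil 1/16; Tariq 1/4; Yasmin 1/16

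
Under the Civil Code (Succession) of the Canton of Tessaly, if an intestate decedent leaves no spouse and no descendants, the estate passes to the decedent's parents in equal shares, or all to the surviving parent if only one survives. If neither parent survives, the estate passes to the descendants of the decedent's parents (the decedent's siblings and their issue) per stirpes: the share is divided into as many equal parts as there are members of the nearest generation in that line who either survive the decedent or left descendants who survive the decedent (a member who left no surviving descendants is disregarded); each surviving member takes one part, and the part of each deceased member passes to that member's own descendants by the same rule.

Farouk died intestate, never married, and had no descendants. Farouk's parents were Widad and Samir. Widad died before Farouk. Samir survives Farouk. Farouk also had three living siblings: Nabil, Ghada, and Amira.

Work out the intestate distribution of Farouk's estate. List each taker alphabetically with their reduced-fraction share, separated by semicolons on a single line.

Samir 1

Only one parent, Samir, survives, so Samir takes the entire estate. The siblings take nothing because a surviving parent has priority.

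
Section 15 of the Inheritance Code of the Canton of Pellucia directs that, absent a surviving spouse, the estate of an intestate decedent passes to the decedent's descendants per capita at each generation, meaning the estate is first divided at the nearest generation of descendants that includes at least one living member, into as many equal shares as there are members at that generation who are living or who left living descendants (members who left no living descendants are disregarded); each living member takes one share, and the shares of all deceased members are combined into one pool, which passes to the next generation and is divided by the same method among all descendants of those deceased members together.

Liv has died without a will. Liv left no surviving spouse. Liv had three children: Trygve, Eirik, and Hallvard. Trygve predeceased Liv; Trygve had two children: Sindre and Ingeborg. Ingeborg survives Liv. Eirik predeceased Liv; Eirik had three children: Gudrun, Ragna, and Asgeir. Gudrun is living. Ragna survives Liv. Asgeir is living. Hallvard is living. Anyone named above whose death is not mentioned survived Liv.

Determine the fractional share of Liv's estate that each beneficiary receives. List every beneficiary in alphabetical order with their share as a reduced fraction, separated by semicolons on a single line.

There is no surviving spouse, so the entire estate passes to Liv's descendants per capita at each generation.
At generation 1 (Trygve, Eirik, Hallvard) there are 3 shares of (1)/3 = 1/3 each.
Living: Hallvard — each takes 1/3.
Deceased: Trygve and Eirik. Their combined 2/3 is pooled and carried to generation 2.
At generation 2 (Sindre, Ingeborg, Gudrun, Ragna, Asgeir) there are 5 shares of (2/3)/5 = 2/15 each.
Living: Sindre, Ingeborg, Gudrun, Ragna, and Asgeir — each takes 2/15.

Asgeir 2/15; Gudrun 2/15; Hallvard 1/3; Ingeborg 2/15; Ragna 2/15; Sindre 2/15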